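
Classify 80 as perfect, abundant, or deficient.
abundant

Proper divisors of 80: sum = 1 + 2 + 4 + 5 + 8 + 10 + 16 + 20 + 40 = 106
Since 106 > 80, 80 is abundant.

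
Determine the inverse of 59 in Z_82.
57

gcd(59, 82) = 1, so the inverse exists.
Extended Euclidean algorithm on (82, 59):
82 = 1 × 59 + 23  ⟹  23 = (1)·82 + (-1)·59
59 = 2 × 23 + 13  ⟹  13 = (-2)·82 + (3)·59
23 = 1 × 13 + 10  ⟹  10 = (3)·82 + (-4)·59
13 = 1 × 10 + 3  ⟹  3 = (-5)·82 + (7)·59
10 = 3 × 3 + 1  ⟹  1 = (18)·82 + (-25)·59
So (-25)·59 ≡ 1 (mod 82), i.e. 59^(-1) ≡ -25 ≡ 57 (mod 82).
Check: 59 × 57 = 3363 ≡ 1 (mod 82)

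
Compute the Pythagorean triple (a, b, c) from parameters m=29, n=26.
(165, 1508, 1517)

Euclid's formula: a = m² - n², b = 2mn, c = m² + n²
m = 29, n = 26
a = 29² - 26² = 841 - 676 = 165
b = 2 × 29 × 26 = 1508
c = 29² + 26² = 841 + 676 = 1517
Verification: 165² + 1508² = 27225 + 2274064 = 2301289 = 1517² ✓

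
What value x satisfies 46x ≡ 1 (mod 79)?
67

gcd(46, 79) = 1, so the inverse exists.
Extended Euclidean algorithm on (79, 46):
79 = 1 × 46 + 33  ⟹  33 = (1)·79 + (-1)·46
46 = 1 × 33 + 13  ⟹  13 = (-1)·79 + (2)·46
33 = 2 × 13 + 7  ⟹  7 = (3)·79 + (-5)·46
13 = 1 × 7 + 6  ⟹  6 = (-4)·79 + (7)·46
7 = 1 × 6 + 1  ⟹  1 = (7)·79 + (-12)·46
So (-12)·46 ≡ 1 (mod 79), i.e. 46^(-1) ≡ -12 ≡ 67 (mod 79).
Check: 46 × 67 = 3082 ≡ 1 (mod 79)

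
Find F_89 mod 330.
199

Matrix identity: Q^n = [[F_(n+1), F_n], [F_n, F_(n-1)]] with Q = [[1,1],[1,0]].
n = 89 = 1011001₂. Square-and-multiply, entries mod 330:
Q^1 = [[1,1],[1,0]]
Q^2 = (Q^1)² = [[2,1],[1,1]]
Q^5 = (Q^2)²·Q = [[8,5],[5,3]]
Q^11 = (Q^5)²·Q = [[144,89],[89,55]]
Q^22 = (Q^11)² = [[277,221],[221,56]]
Q^44 = (Q^22)² = [[170,3],[3,167]]
Q^89 = (Q^44)²·Q = [[220,199],[199,21]]
F_89 mod 330 = Q^89[0][1] = 199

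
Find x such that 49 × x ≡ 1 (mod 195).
4

gcd(49, 195) = 1, so the inverse exists.
Extended Euclidean algorithm on (195, 49):
195 = 3 × 49 + 48  ⟹  48 = (1)·195 + (-3)·49
49 = 1 × 48 + 1  ⟹  1 = (-1)·195 + (4)·49
So (4)·49 ≡ 1 (mod 195), i.e. 49^(-1) ≡ 4 (mod 195).
Check: 49 × 4 = 196 ≡ 1 (mod 195)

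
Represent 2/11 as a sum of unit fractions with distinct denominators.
1/6 + 1/66

Greedy algorithm:
2/11: ceiling(11/2) = 6, use 1/6
1/66: ceiling(66/1) = 66, use 1/66
Result: 2/11 = 1/6 + 1/66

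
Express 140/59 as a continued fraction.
[2; 2, 1, 2, 7]

Euclidean algorithm steps:
140 = 2 × 59 + 22
59 = 2 × 22 + 15
22 = 1 × 15 + 7
15 = 2 × 7 + 1
7 = 7 × 1 + 0
Continued fraction: [2; 2, 1, 2, 7]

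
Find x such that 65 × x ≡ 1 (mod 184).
17

gcd(65, 184) = 1, so the inverse exists.
Extended Euclidean algorithm on (184, 65):
184 = 2 × 65 + 54  ⟹  54 = (1)·184 + (-2)·65
65 = 1 × 54 + 11  ⟹  11 = (-1)·184 + (3)·65
54 = 4 × 11 + 10  ⟹  10 = (5)·184 + (-14)·65
11 = 1 × 10 + 1  ⟹  1 = (-6)·184 + (17)·65
So (17)·65 ≡ 1 (mod 184), i.e. 65^(-1) ≡ 17 (mod 184).
Check: 65 × 17 = 1105 ≡ 1 (mod 184)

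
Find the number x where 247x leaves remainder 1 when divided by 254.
145

gcd(247, 254) = 1, so the inverse exists.
Extended Euclidean algorithm on (254, 247):
254 = 1 × 247 + 7  ⟹  7 = (1)·254 + (-1)·247
247 = 35 × 7 + 2  ⟹  2 = (-35)·254 + (36)·247
7 = 3 × 2 + 1  ⟹  1 = (106)·254 + (-109)·247
So (-109)·247 ≡ 1 (mod 254), i.e. 247^(-1) ≡ -109 ≡ 145 (mod 254).
Check: 247 × 145 = 35815 ≡ 1 (mod 254)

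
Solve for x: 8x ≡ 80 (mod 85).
x ≡ 10 (mod 85)

gcd(8, 85) = 1, which divides 80, so solutions exist.
Find 8^(-1) mod 85 by the extended Euclidean algorithm:
85 = 10 × 8 + 5  ⟹  5 = (1)·85 + (-10)·8
8 = 1 × 5 + 3  ⟹  3 = (-1)·85 + (11)·8
5 = 1 × 3 + 2  ⟹  2 = (2)·85 + (-21)·8
3 = 1 × 2 + 1  ⟹  1 = (-3)·85 + (32)·8
So (32)·8 ≡ 1 (mod 85), i.e. 8^(-1) ≡ 32 (mod 85).
x ≡ 32 × 80 = 2560 ≡ 10 (mod 85).
Check: 8 × 10 = 80 ≡ 80 (mod 85).
Unique solution: x ≡ 10 (mod 85)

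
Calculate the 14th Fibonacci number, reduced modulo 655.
377

Matrix identity: Q^n = [[F_(n+1), F_n], [F_n, F_(n-1)]] with Q = [[1,1],[1,0]].
n = 14 = 1110₂. Square-and-multiply, entries mod 655:
Q^1 = [[1,1],[1,0]]
Q^3 = (Q^1)²·Q = [[3,2],[2,1]]
Q^7 = (Q^3)²·Q = [[21,13],[13,8]]
Q^14 = (Q^7)² = [[610,377],[377,233]]
F_14 mod 655 = Q^14[0][1] = 377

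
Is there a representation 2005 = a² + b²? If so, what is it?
18² + 41² (a=18, b=41)

Factorization: 2005 = 5 × 401
By Fermat: n is sum of two squares iff every prime p ≡ 3 (mod 4) appears to even power.
All primes ≡ 3 (mod 4) appear to even power.
Search a = 0, 1, 2, … for 2005 - a² a perfect square: first hit at a = 18: 2005 - 324 = 1681 = 41².
2005 = 18² + 41² = 324 + 1681 ✓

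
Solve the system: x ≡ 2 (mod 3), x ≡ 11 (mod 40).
11

Using Chinese Remainder Theorem:
M = 3 × 40 = 120
M1 = 40, M2 = 3
y1 = 40^(-1) mod 3 = 1
y2 = 3^(-1) mod 40 = 27
x = (2×40×1 + 11×3×27) mod 120 = 11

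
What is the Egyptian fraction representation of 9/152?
1/17 + 1/2584

Greedy algorithm:
9/152: ceiling(152/9) = 17, use 1/17
1/2584: ceiling(2584/1) = 2584, use 1/2584
Result: 9/152 = 1/17 + 1/2584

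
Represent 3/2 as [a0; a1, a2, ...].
[1; 2]

Euclidean algorithm steps:
3 = 1 × 2 + 1
2 = 2 × 1 + 0
Continued fraction: [1; 2]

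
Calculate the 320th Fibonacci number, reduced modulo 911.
614

Matrix identity: Q^n = [[F_(n+1), F_n], [F_n, F_(n-1)]] with Q = [[1,1],[1,0]].
n = 320 = 101000000₂. Square-and-multiply, entries mod 911:
Q^1 = [[1,1],[1,0]]
Q^2 = (Q^1)² = [[2,1],[1,1]]
Q^5 = (Q^2)²·Q = [[8,5],[5,3]]
Q^10 = (Q^5)² = [[89,55],[55,34]]
Q^20 = (Q^10)² = [[14,388],[388,537]]
Q^40 = (Q^20)² = [[425,614],[614,722]]
Q^80 = (Q^40)² = [[89,55],[55,34]]
Q^160 = (Q^80)² = [[14,388],[388,537]]
Q^320 = (Q^160)² = [[425,614],[614,722]]
F_320 mod 911 = Q^320[0][1] = 614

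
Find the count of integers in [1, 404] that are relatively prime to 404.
200

404 = 2^2 × 101
φ(n) = n × ∏(1 - 1/p) for each prime p dividing n
φ(404) = 404 × (1 - 1/2) × (1 - 1/101) = 200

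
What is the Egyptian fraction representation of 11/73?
1/7 + 1/128 + 1/65408

Greedy algorithm:
11/73: ceiling(73/11) = 7, use 1/7
4/511: ceiling(511/4) = 128, use 1/128
1/65408: ceiling(65408/1) = 65408, use 1/65408
Result: 11/73 = 1/7 + 1/128 + 1/65408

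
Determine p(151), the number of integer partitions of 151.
45060624582

p(n) counts ways to write n as a sum of positive integers (order ignored).
Euler's pentagonal recurrence: p(k) = p(k-1) + p(k-2) - p(k-5) - p(k-7) + p(k-12) + p(k-15) - ... (offsets j(3j∓1)/2, signs ++--, p(0)=1, p(<0)=0).
DP table for k = 0..150: p(0)=1, p(1)=1, p(2)=2, p(3)=3, p(4)=5, p(5)=7, p(6)=11, p(7)=15, p(8)=22, p(9)=30, p(10)=42, p(11)=56, p(12)=77, p(13)=101, p(14)=135, p(15)=176, p(16)=231, p(17)=297, p(18)=385, p(19)=490, p(20)=627, p(21)=792, p(22)=1002, p(23)=1255, p(24)=1575, p(25)=1958, p(26)=2436, p(27)=3010, p(28)=3718, p(29)=4565, p(30)=5604, p(31)=6842, p(32)=8349, p(33)=10143, p(34)=12310, p(35)=14883, p(36)=17977, p(37)=21637, p(38)=26015, p(39)=31185, p(40)=37338, p(41)=44583, p(42)=53174, p(43)=63261, p(44)=75175, p(45)=89134, p(46)=105558, p(47)=124754, p(48)=147273, p(49)=173525, p(50)=204226, p(51)=239943, p(52)=281589, p(53)=329931, p(54)=386155, p(55)=451276, p(56)=526823, p(57)=614154, p(58)=715220, p(59)=831820, p(60)=966467, p(61)=1121505, p(62)=1300156, p(63)=1505499, p(64)=1741630, p(65)=2012558, p(66)=2323520, p(67)=2679689, p(68)=3087735, p(69)=3554345, p(70)=4087968, p(71)=4697205, p(72)=5392783, p(73)=6185689, p(74)=7089500, p(75)=8118264, p(76)=9289091, p(77)=10619863, p(78)=12132164, p(79)=13848650, p(80)=15796476, p(81)=18004327, p(82)=20506255, p(83)=23338469, p(84)=26543660, p(85)=30167357, p(86)=34262962, p(87)=38887673, p(88)=44108109, p(89)=49995925, p(90)=56634173, p(91)=64112359, p(92)=72533807, p(93)=82010177, p(94)=92669720, p(95)=104651419, p(96)=118114304, p(97)=133230930, p(98)=150198136, p(99)=169229875, p(100)=190569292, p(101)=214481126, p(102)=241265379, p(103)=271248950, p(104)=304801365, p(105)=342325709, p(106)=384276336, p(107)=431149389, p(108)=483502844, p(109)=541946240, p(110)=607163746, p(111)=679903203, p(112)=761002156, p(113)=851376628, p(114)=952050665, p(115)=1064144451, p(116)=1188908248, p(117)=1327710076, p(118)=1482074143, p(119)=1653668665, p(120)=1844349560, p(121)=2056148051, p(122)=2291320912, p(123)=2552338241, p(124)=2841940500, p(125)=3163127352, p(126)=3519222692, p(127)=3913864295, p(128)=4351078600, p(129)=4835271870, p(130)=5371315400, p(131)=5964539504, p(132)=6620830889, p(133)=7346629512, p(134)=8149040695, p(135)=9035836076, p(136)=10015581680, p(137)=11097645016, p(138)=12292341831, p(139)=13610949895, p(140)=15065878135, p(141)=16670689208, p(142)=18440293320, p(143)=20390982757, p(144)=22540654445, p(145)=24908858009, p(146)=27517052599, p(147)=30388671978, p(148)=33549419497, p(149)=37027355200, p(150)=40853235313.
Final step: p(151) = p(150) + p(149) - p(146) - p(144) + p(139) + p(136) - p(129) - p(125) + p(116) + p(111) - p(100) - p(94) + p(81) + p(74) - p(59) - p(51) + p(34) + p(25) - p(6)
= 40853235313 + 37027355200 - 27517052599 - 22540654445 + 13610949895 + 10015581680 - 4835271870 - 3163127352 + 1188908248 + 679903203 - 190569292 - 92669720 + 18004327 + 7089500 - 831820 - 239943 + 12310 + 1958 - 11
= 45060624582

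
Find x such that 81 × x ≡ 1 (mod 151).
110

gcd(81, 151) = 1, so the inverse exists.
Extended Euclidean algorithm on (151, 81):
151 = 1 × 81 + 70  ⟹  70 = (1)·151 + (-1)·81
81 = 1 × 70 + 11  ⟹  11 = (-1)·151 + (2)·81
70 = 6 × 11 + 4  ⟹  4 = (7)·151 + (-13)·81
11 = 2 × 4 + 3  ⟹  3 = (-15)·151 + (28)·81
4 = 1 × 3 + 1  ⟹  1 = (22)·151 + (-41)·81
So (-41)·81 ≡ 1 (mod 151), i.e. 81^(-1) ≡ -41 ≡ 110 (mod 151).
Check: 81 × 110 = 8910 ≡ 1 (mod 151)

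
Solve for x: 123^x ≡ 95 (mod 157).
83

Baby-step giant-step with step n = ⌈√157⌉ = 13.
Baby steps 123^j mod 157 (j:value) for j=0..12: 0:1, 1:123, 2:57, 3:103, 4:109, 5:62, 6:90, 7:80, 8:106, 9:7, 10:76, 11:85, 12:93.
Giant-step multiplier: 123^(-13) ≡ 123^(156-13) = 123^143 ≡ 107 (mod 157).
Giant steps γ_i = 95·107^i mod 157: γ_0=95, γ_1=117, γ_2=116, γ_3=9, γ_4=21, γ_5=49, γ_6=62 (in table at j=5).
x = i·n + j = 6·13 + 5 = 83.
Check: 123^83 ≡ 95 (mod 157).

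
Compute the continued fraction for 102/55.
[1; 1, 5, 1, 7]

Euclidean algorithm steps:
102 = 1 × 55 + 47
55 = 1 × 47 + 8
47 = 5 × 8 + 7
8 = 1 × 7 + 1
7 = 7 × 1 + 0
Continued fraction: [1; 1, 5, 1, 7]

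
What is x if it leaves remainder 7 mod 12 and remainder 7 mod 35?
7

Using Chinese Remainder Theorem:
M = 12 × 35 = 420
M1 = 35, M2 = 12
y1 = 35^(-1) mod 12 = 11
y2 = 12^(-1) mod 35 = 3
x = (7×35×11 + 7×12×3) mod 420 = 7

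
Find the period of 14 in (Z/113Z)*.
28

113 is prime, so ord(14) divides φ(113) = 112.
Divisors of 112: 1, 2, 4, 7, 8, 14, 16, 28, 56, 112.
Repeated squaring: 14^1 ≡ 14, 14^2 ≡ 83, 14^4 ≡ 109, 14^8 ≡ 16, 14^16 ≡ 30, 14^32 ≡ 109, 14^64 ≡ 16 (mod 113).
Test 14^d mod 113 for each divisor d in increasing order:
14^1 ≡ 14
14^2 ≡ 83
14^4 ≡ 109
14^7 = 14^4·14^2·14^1 ≡ 98
14^8 ≡ 16
14^14 = 14^8·14^4·14^2 ≡ 112
14^16 ≡ 30
14^28 = 14^16·14^8·14^4 ≡ 1  ← first divisor giving 1
The order is 28.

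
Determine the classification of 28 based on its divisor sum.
perfect

Proper divisors of 28: sum = 1 + 2 + 4 + 7 + 14 = 28
Since 28 = 28, 28 is perfect.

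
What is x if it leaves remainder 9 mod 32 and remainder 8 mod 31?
969

Using Chinese Remainder Theorem:
M = 32 × 31 = 992
M1 = 31, M2 = 32
y1 = 31^(-1) mod 32 = 31
y2 = 32^(-1) mod 31 = 1
x = (9×31×31 + 8×32×1) mod 992 = 969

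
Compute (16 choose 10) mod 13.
0

Using Lucas' theorem:
Write n=16 and k=10 in base 13:
n in base 13: [1, 3]
k in base 13: [0, 10]
C(16,10) mod 13 = ∏ C(n_i, k_i) mod 13
Digit binomials (mod 13): C(1,0) = 1; C(3,10) = 0 (k_i > n_i)
Product: 1 × 0 = 0 ≡ 0 (mod 13)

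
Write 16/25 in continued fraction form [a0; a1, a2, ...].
[0; 1, 1, 1, 3, 2]

Euclidean algorithm steps:
16 = 0 × 25 + 16
25 = 1 × 16 + 9
16 = 1 × 9 + 7
9 = 1 × 7 + 2
7 = 3 × 2 + 1
2 = 2 × 1 + 0
Continued fraction: [0; 1, 1, 1, 3, 2]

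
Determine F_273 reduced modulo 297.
178

Matrix identity: Q^n = [[F_(n+1), F_n], [F_n, F_(n-1)]] with Q = [[1,1],[1,0]].
n = 273 = 100010001₂. Square-and-multiply, entries mod 297:
Q^1 = [[1,1],[1,0]]
Q^2 = (Q^1)² = [[2,1],[1,1]]
Q^4 = (Q^2)² = [[5,3],[3,2]]
Q^8 = (Q^4)² = [[34,21],[21,13]]
Q^17 = (Q^8)²·Q = [[208,112],[112,96]]
Q^34 = (Q^17)² = [[269,190],[190,79]]
Q^68 = (Q^34)² = [[56,186],[186,167]]
Q^136 = (Q^68)² = [[13,195],[195,115]]
Q^273 = (Q^136)²·Q = [[190,178],[178,12]]
F_273 mod 297 = Q^273[0][1] = 178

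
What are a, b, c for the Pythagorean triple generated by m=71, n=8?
(4977, 1136, 5105)

Euclid's formula: a = m² - n², b = 2mn, c = m² + n²
m = 71, n = 8
a = 71² - 8² = 5041 - 64 = 4977
b = 2 × 71 × 8 = 1136
c = 71² + 8² = 5041 + 64 = 5105
Verification: 4977² + 1136² = 24770529 + 1290496 = 26061025 = 5105² ✓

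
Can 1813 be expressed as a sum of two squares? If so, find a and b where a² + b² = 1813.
7² + 42² (a=7, b=42)

Factorization: 1813 = 7^2 × 37
By Fermat: n is sum of two squares iff every prime p ≡ 3 (mod 4) appears to even power.
All primes ≡ 3 (mod 4) appear to even power.
Search a = 0, 1, 2, … for 1813 - a² a perfect square: first hit at a = 7: 1813 - 49 = 1764 = 42².
1813 = 7² + 42² = 49 + 1764 ✓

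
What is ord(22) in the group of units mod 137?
34

137 is prime, so ord(22) divides φ(137) = 136.
Divisors of 136: 1, 2, 4, 8, 17, 34, 68, 136.
Repeated squaring: 22^1 ≡ 22, 22^2 ≡ 73, 22^4 ≡ 123, 22^8 ≡ 59, 22^16 ≡ 56, 22^32 ≡ 122, 22^64 ≡ 88, 22^128 ≡ 72 (mod 137).
Test 22^d mod 137 for each divisor d in increasing order:
22^1 ≡ 22
22^2 ≡ 73
22^4 ≡ 123
22^8 ≡ 59
22^17 = 22^16·22^1 ≡ 136
22^34 = 22^32·22^2 ≡ 1  ← first divisor giving 1
The order is 34.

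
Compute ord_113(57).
28

113 is prime, so ord(57) divides φ(113) = 112.
Divisors of 112: 1, 2, 4, 7, 8, 14, 16, 28, 56, 112.
Repeated squaring: 57^1 ≡ 57, 57^2 ≡ 85, 57^4 ≡ 106, 57^8 ≡ 49, 57^16 ≡ 28, 57^32 ≡ 106, 57^64 ≡ 49 (mod 113).
Test 57^d mod 113 for each divisor d in increasing order:
57^1 ≡ 57
57^2 ≡ 85
57^4 ≡ 106
57^7 = 57^4·57^2·57^1 ≡ 98
57^8 ≡ 49
57^14 = 57^8·57^4·57^2 ≡ 112
57^16 ≡ 28
57^28 = 57^16·57^8·57^4 ≡ 1  ← first divisor giving 1
The order is 28.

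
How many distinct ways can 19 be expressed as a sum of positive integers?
490

p(n) counts ways to write n as a sum of positive integers (order ignored).
Euler's pentagonal recurrence: p(k) = p(k-1) + p(k-2) - p(k-5) - p(k-7) + p(k-12) + p(k-15) - ... (offsets j(3j∓1)/2, signs ++--, p(0)=1, p(<0)=0).
DP table for k = 0..18: p(0)=1, p(1)=1, p(2)=2, p(3)=3, p(4)=5, p(5)=7, p(6)=11, p(7)=15, p(8)=22, p(9)=30, p(10)=42, p(11)=56, p(12)=77, p(13)=101, p(14)=135, p(15)=176, p(16)=231, p(17)=297, p(18)=385.
Final step: p(19) = p(18) + p(17) - p(14) - p(12) + p(7) + p(4)
= 385 + 297 - 135 - 77 + 15 + 5
= 490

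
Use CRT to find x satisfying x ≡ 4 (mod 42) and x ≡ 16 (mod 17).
424

Using Chinese Remainder Theorem:
M = 42 × 17 = 714
M1 = 17, M2 = 42
y1 = 17^(-1) mod 42 = 5
y2 = 42^(-1) mod 17 = 15
x = (4×17×5 + 16×42×15) mod 714 = 424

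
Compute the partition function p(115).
1064144451

p(n) counts ways to write n as a sum of positive integers (order ignored).
Euler's pentagonal recurrence: p(k) = p(k-1) + p(k-2) - p(k-5) - p(k-7) + p(k-12) + p(k-15) - ... (offsets j(3j∓1)/2, signs ++--, p(0)=1, p(<0)=0).
DP table for k = 0..114: p(0)=1, p(1)=1, p(2)=2, p(3)=3, p(4)=5, p(5)=7, p(6)=11, p(7)=15, p(8)=22, p(9)=30, p(10)=42, p(11)=56, p(12)=77, p(13)=101, p(14)=135, p(15)=176, p(16)=231, p(17)=297, p(18)=385, p(19)=490, p(20)=627, p(21)=792, p(22)=1002, p(23)=1255, p(24)=1575, p(25)=1958, p(26)=2436, p(27)=3010, p(28)=3718, p(29)=4565, p(30)=5604, p(31)=6842, p(32)=8349, p(33)=10143, p(34)=12310, p(35)=14883, p(36)=17977, p(37)=21637, p(38)=26015, p(39)=31185, p(40)=37338, p(41)=44583, p(42)=53174, p(43)=63261, p(44)=75175, p(45)=89134, p(46)=105558, p(47)=124754, p(48)=147273, p(49)=173525, p(50)=204226, p(51)=239943, p(52)=281589, p(53)=329931, p(54)=386155, p(55)=451276, p(56)=526823, p(57)=614154, p(58)=715220, p(59)=831820, p(60)=966467, p(61)=1121505, p(62)=1300156, p(63)=1505499, p(64)=1741630, p(65)=2012558, p(66)=2323520, p(67)=2679689, p(68)=3087735, p(69)=3554345, p(70)=4087968, p(71)=4697205, p(72)=5392783, p(73)=6185689, p(74)=7089500, p(75)=8118264, p(76)=9289091, p(77)=10619863, p(78)=12132164, p(79)=13848650, p(80)=15796476, p(81)=18004327, p(82)=20506255, p(83)=23338469, p(84)=26543660, p(85)=30167357, p(86)=34262962, p(87)=38887673, p(88)=44108109, p(89)=49995925, p(90)=56634173, p(91)=64112359, p(92)=72533807, p(93)=82010177, p(94)=92669720, p(95)=104651419, p(96)=118114304, p(97)=133230930, p(98)=150198136, p(99)=169229875, p(100)=190569292, p(101)=214481126, p(102)=241265379, p(103)=271248950, p(104)=304801365, p(105)=342325709, p(106)=384276336, p(107)=431149389, p(108)=483502844, p(109)=541946240, p(110)=607163746, p(111)=679903203, p(112)=761002156, p(113)=851376628, p(114)=952050665.
Final step: p(115) = p(114) + p(113) - p(110) - p(108) + p(103) + p(100) - p(93) - p(89) + p(80) + p(75) - p(64) - p(58) + p(45) + p(38) - p(23) - p(15)
= 952050665 + 851376628 - 607163746 - 483502844 + 271248950 + 190569292 - 82010177 - 49995925 + 15796476 + 8118264 - 1741630 - 715220 + 89134 + 26015 - 1255 - 176
= 1064144451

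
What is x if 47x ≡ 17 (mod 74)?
x ≡ 35 (mod 74)

gcd(47, 74) = 1, which divides 17, so solutions exist.
Find 47^(-1) mod 74 by the extended Euclidean algorithm:
74 = 1 × 47 + 27  ⟹  27 = (1)·74 + (-1)·47
47 = 1 × 27 + 20  ⟹  20 = (-1)·74 + (2)·47
27 = 1 × 20 + 7  ⟹  7 = (2)·74 + (-3)·47
20 = 2 × 7 + 6  ⟹  6 = (-5)·74 + (8)·47
7 = 1 × 6 + 1  ⟹  1 = (7)·74 + (-11)·47
So (-11)·47 ≡ 1 (mod 74), i.e. 47^(-1) ≡ -11 ≡ 63 (mod 74).
x ≡ 63 × 17 = 1071 ≡ 35 (mod 74).
Check: 47 × 35 = 1645 ≡ 17 (mod 74).
Unique solution: x ≡ 35 (mod 74)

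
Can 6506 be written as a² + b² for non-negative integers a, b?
55² + 59² (a=55, b=59)

Factorization: 6506 = 2 × 3253
By Fermat: n is sum of two squares iff every prime p ≡ 3 (mod 4) appears to even power.
All primes ≡ 3 (mod 4) appear to even power.
Search a = 0, 1, 2, … for 6506 - a² a perfect square: first hit at a = 55: 6506 - 3025 = 3481 = 59².
6506 = 55² + 59² = 3025 + 3481 ✓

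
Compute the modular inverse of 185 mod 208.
9

gcd(185, 208) = 1, so the inverse exists.
Extended Euclidean algorithm on (208, 185):
208 = 1 × 185 + 23  ⟹  23 = (1)·208 + (-1)·185
185 = 8 × 23 + 1  ⟹  1 = (-8)·208 + (9)·185
So (9)·185 ≡ 1 (mod 208), i.e. 185^(-1) ≡ 9 (mod 208).
Check: 185 × 9 = 1665 ≡ 1 (mod 208)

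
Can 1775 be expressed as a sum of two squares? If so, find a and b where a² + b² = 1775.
Not possible

Factorization: 1775 = 5^2 × 71
By Fermat: n is sum of two squares iff every prime p ≡ 3 (mod 4) appears to even power.
Prime(s) ≡ 3 (mod 4) with odd exponent: [(71, 1)]
Therefore 1775 cannot be expressed as a² + b².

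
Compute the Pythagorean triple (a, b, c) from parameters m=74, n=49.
(3075, 7252, 7877)

Euclid's formula: a = m² - n², b = 2mn, c = m² + n²
m = 74, n = 49
a = 74² - 49² = 5476 - 2401 = 3075
b = 2 × 74 × 49 = 7252
c = 74² + 49² = 5476 + 2401 = 7877
Verification: 3075² + 7252² = 9455625 + 52591504 = 62047129 = 7877² ✓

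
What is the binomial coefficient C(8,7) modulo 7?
1

Using Lucas' theorem:
Write n=8 and k=7 in base 7:
n in base 7: [1, 1]
k in base 7: [1, 0]
C(8,7) mod 7 = ∏ C(n_i, k_i) mod 7
Digit binomials (mod 7): C(1,1) = 1; C(1,0) = 1
Product: 1 × 1 = 1 ≡ 1 (mod 7)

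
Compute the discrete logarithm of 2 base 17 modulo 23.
16

Baby-step giant-step with step n = ⌈√23⌉ = 5.
Baby steps 17^j mod 23 (j:value) for j=0..4: 0:1, 1:17, 2:13, 3:14, 4:8.
Giant-step multiplier: 17^(-5) ≡ 17^(22-5) = 17^17 ≡ 11 (mod 23).
Giant steps γ_i = 2·11^i mod 23: γ_0=2, γ_1=22, γ_2=12, γ_3=17 (in table at j=1).
x = i·n + j = 3·5 + 1 = 16.
Check: 17^16 ≡ 2 (mod 23).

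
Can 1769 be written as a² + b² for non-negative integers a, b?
13² + 40² (a=13, b=40)

Factorization: 1769 = 29 × 61
By Fermat: n is sum of two squares iff every prime p ≡ 3 (mod 4) appears to even power.
All primes ≡ 3 (mod 4) appear to even power.
Search a = 0, 1, 2, … for 1769 - a² a perfect square: first hit at a = 13: 1769 - 169 = 1600 = 40².
1769 = 13² + 40² = 169 + 1600 ✓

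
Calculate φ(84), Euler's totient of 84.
24

84 = 2^2 × 3 × 7
φ(n) = n × ∏(1 - 1/p) for each prime p dividing n
φ(84) = 84 × (1 - 1/2) × (1 - 1/3) × (1 - 1/7) = 24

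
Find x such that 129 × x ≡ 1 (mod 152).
33

gcd(129, 152) = 1, so the inverse exists.
Extended Euclidean algorithm on (152, 129):
152 = 1 × 129 + 23  ⟹  23 = (1)·152 + (-1)·129
129 = 5 × 23 + 14  ⟹  14 = (-5)·152 + (6)·129
23 = 1 × 14 + 9  ⟹  9 = (6)·152 + (-7)·129
14 = 1 × 9 + 5  ⟹  5 = (-11)·152 + (13)·129
9 = 1 × 5 + 4  ⟹  4 = (17)·152 + (-20)·129
5 = 1 × 4 + 1  ⟹  1 = (-28)·152 + (33)·129
So (33)·129 ≡ 1 (mod 152), i.e. 129^(-1) ≡ 33 (mod 152).
Check: 129 × 33 = 4257 ≡ 1 (mod 152)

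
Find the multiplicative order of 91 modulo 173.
172

173 is prime, so ord(91) divides φ(173) = 172.
Divisors of 172: 1, 2, 4, 43, 86, 172.
Repeated squaring: 91^1 ≡ 91, 91^2 ≡ 150, 91^4 ≡ 10, 91^8 ≡ 100, 91^16 ≡ 139, 91^32 ≡ 118, 91^64 ≡ 84, 91^128 ≡ 136 (mod 173).
Test 91^d mod 173 for each divisor d in increasing order:
91^1 ≡ 91
91^2 ≡ 150
91^4 ≡ 10
91^43 = 91^32·91^8·91^2·91^1 ≡ 80
91^86 = 91^64·91^16·91^4·91^2 ≡ 172
91^172 = 91^128·91^32·91^8·91^4 ≡ 1  ← first divisor giving 1
The order is 172.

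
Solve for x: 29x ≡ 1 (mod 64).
53

gcd(29, 64) = 1, so the inverse exists.
Extended Euclidean algorithm on (64, 29):
64 = 2 × 29 + 6  ⟹  6 = (1)·64 + (-2)·29
29 = 4 × 6 + 5  ⟹  5 = (-4)·64 + (9)·29
6 = 1 × 5 + 1  ⟹  1 = (5)·64 + (-11)·29
So (-11)·29 ≡ 1 (mod 64), i.e. 29^(-1) ≡ -11 ≡ 53 (mod 64).
Check: 29 × 53 = 1537 ≡ 1 (mod 64)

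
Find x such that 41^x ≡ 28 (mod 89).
85

Baby-step giant-step with step n = ⌈√89⌉ = 10.
Baby steps 41^j mod 89 (j:value) for j=0..9: 0:1, 1:41, 2:79, 3:35, 4:11, 5:6, 6:68, 7:29, 8:32, 9:66.
Giant-step multiplier: 41^(-10) ≡ 41^(88-10) = 41^78 ≡ 47 (mod 89).
Giant steps γ_i = 28·47^i mod 89: γ_0=28, γ_1=70, γ_2=86, γ_3=37, γ_4=48, γ_5=31, γ_6=33, γ_7=38, γ_8=6 (in table at j=5).
x = i·n + j = 8·10 + 5 = 85.
Check: 41^85 ≡ 28 (mod 89).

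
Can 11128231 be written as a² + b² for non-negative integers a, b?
Not possible

Factorization: 11128231 = 37 × 67^3
By Fermat: n is sum of two squares iff every prime p ≡ 3 (mod 4) appears to even power.
Prime(s) ≡ 3 (mod 4) with odd exponent: [(67, 3)]
Therefore 11128231 cannot be expressed as a² + b².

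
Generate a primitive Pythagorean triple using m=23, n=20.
(129, 920, 929)

Euclid's formula: a = m² - n², b = 2mn, c = m² + n²
m = 23, n = 20
a = 23² - 20² = 529 - 400 = 129
b = 2 × 23 × 20 = 920
c = 23² + 20² = 529 + 400 = 929
Verification: 129² + 920² = 16641 + 846400 = 863041 = 929² ✓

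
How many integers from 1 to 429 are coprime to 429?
240

429 = 3 × 11 × 13
φ(n) = n × ∏(1 - 1/p) for each prime p dividing n
φ(429) = 429 × (1 - 1/3) × (1 - 1/11) × (1 - 1/13) = 240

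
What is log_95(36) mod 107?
80

Baby-step giant-step with step n = ⌈√107⌉ = 11.
Baby steps 95^j mod 107 (j:value) for j=0..10: 0:1, 1:95, 2:37, 3:91, 4:85, 5:50, 6:42, 7:31, 8:56, 9:77, 10:39.
Giant-step multiplier: 95^(-11) ≡ 95^(106-11) = 95^95 ≡ 8 (mod 107).
Giant steps γ_i = 36·8^i mod 107: γ_0=36, γ_1=74, γ_2=57, γ_3=28, γ_4=10, γ_5=80, γ_6=105, γ_7=91 (in table at j=3).
x = i·n + j = 7·11 + 3 = 80.
Check: 95^80 ≡ 36 (mod 107).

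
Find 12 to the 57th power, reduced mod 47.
2

Repeated squaring. Binary of 57 = 111001.
12^1 ≡ 12 (mod 47); 12^2 ≡ 3 (mod 47); 12^4 ≡ 9 (mod 47); 12^8 ≡ 34 (mod 47); 12^16 ≡ 28 (mod 47); 12^32 ≡ 32 (mod 47)
12^57 = 12^1 × 12^8 × 12^16 × 12^32 ≡ 2 (mod 47)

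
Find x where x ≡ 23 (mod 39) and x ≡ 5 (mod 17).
413

Using Chinese Remainder Theorem:
M = 39 × 17 = 663
M1 = 17, M2 = 39
y1 = 17^(-1) mod 39 = 23
y2 = 39^(-1) mod 17 = 7
x = (23×17×23 + 5×39×7) mod 663 = 413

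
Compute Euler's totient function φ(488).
240

488 = 2^3 × 61
φ(n) = n × ∏(1 - 1/p) for each prime p dividing n
φ(488) = 488 × (1 - 1/2) × (1 - 1/61) = 240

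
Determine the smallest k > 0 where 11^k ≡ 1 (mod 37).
6

37 is prime, so ord(11) divides φ(37) = 36.
Divisors of 36: 1, 2, 3, 4, 6, 9, 12, 18, 36.
Repeated squaring: 11^1 ≡ 11, 11^2 ≡ 10, 11^4 ≡ 26, 11^8 ≡ 10, 11^16 ≡ 26, 11^32 ≡ 10 (mod 37).
Test 11^d mod 37 for each divisor d in increasing order:
11^1 ≡ 11
11^2 ≡ 10
11^3 = 11^2·11^1 ≡ 36
11^4 ≡ 26
11^6 = 11^4·11^2 ≡ 1  ← first divisor giving 1
The order is 6.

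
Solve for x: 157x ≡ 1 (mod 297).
70

gcd(157, 297) = 1, so the inverse exists.
Extended Euclidean algorithm on (297, 157):
297 = 1 × 157 + 140  ⟹  140 = (1)·297 + (-1)·157
157 = 1 × 140 + 17  ⟹  17 = (-1)·297 + (2)·157
140 = 8 × 17 + 4  ⟹  4 = (9)·297 + (-17)·157
17 = 4 × 4 + 1  ⟹  1 = (-37)·297 + (70)·157
So (70)·157 ≡ 1 (mod 297), i.e. 157^(-1) ≡ 70 (mod 297).
Check: 157 × 70 = 10990 ≡ 1 (mod 297)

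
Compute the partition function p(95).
104651419

p(n) counts ways to write n as a sum of positive integers (order ignored).
Euler's pentagonal recurrence: p(k) = p(k-1) + p(k-2) - p(k-5) - p(k-7) + p(k-12) + p(k-15) - ... (offsets j(3j∓1)/2, signs ++--, p(0)=1, p(<0)=0).
DP table for k = 0..94: p(0)=1, p(1)=1, p(2)=2, p(3)=3, p(4)=5, p(5)=7, p(6)=11, p(7)=15, p(8)=22, p(9)=30, p(10)=42, p(11)=56, p(12)=77, p(13)=101, p(14)=135, p(15)=176, p(16)=231, p(17)=297, p(18)=385, p(19)=490, p(20)=627, p(21)=792, p(22)=1002, p(23)=1255, p(24)=1575, p(25)=1958, p(26)=2436, p(27)=3010, p(28)=3718, p(29)=4565, p(30)=5604, p(31)=6842, p(32)=8349, p(33)=10143, p(34)=12310, p(35)=14883, p(36)=17977, p(37)=21637, p(38)=26015, p(39)=31185, p(40)=37338, p(41)=44583, p(42)=53174, p(43)=63261, p(44)=75175, p(45)=89134, p(46)=105558, p(47)=124754, p(48)=147273, p(49)=173525, p(50)=204226, p(51)=239943, p(52)=281589, p(53)=329931, p(54)=386155, p(55)=451276, p(56)=526823, p(57)=614154, p(58)=715220, p(59)=831820, p(60)=966467, p(61)=1121505, p(62)=1300156, p(63)=1505499, p(64)=1741630, p(65)=2012558, p(66)=2323520, p(67)=2679689, p(68)=3087735, p(69)=3554345, p(70)=4087968, p(71)=4697205, p(72)=5392783, p(73)=6185689, p(74)=7089500, p(75)=8118264, p(76)=9289091, p(77)=10619863, p(78)=12132164, p(79)=13848650, p(80)=15796476, p(81)=18004327, p(82)=20506255, p(83)=23338469, p(84)=26543660, p(85)=30167357, p(86)=34262962, p(87)=38887673, p(88)=44108109, p(89)=49995925, p(90)=56634173, p(91)=64112359, p(92)=72533807, p(93)=82010177, p(94)=92669720.
Final step: p(95) = p(94) + p(93) - p(90) - p(88) + p(83) + p(80) - p(73) - p(69) + p(60) + p(55) - p(44) - p(38) + p(25) + p(18) - p(3)
= 92669720 + 82010177 - 56634173 - 44108109 + 23338469 + 15796476 - 6185689 - 3554345 + 966467 + 451276 - 75175 - 26015 + 1958 + 385 - 3
= 104651419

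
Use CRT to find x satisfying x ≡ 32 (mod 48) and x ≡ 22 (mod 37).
1280

Using Chinese Remainder Theorem:
M = 48 × 37 = 1776
M1 = 37, M2 = 48
y1 = 37^(-1) mod 48 = 13
y2 = 48^(-1) mod 37 = 27
x = (32×37×13 + 22×48×27) mod 1776 = 1280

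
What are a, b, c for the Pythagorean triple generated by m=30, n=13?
(731, 780, 1069)

Euclid's formula: a = m² - n², b = 2mn, c = m² + n²
m = 30, n = 13
a = 30² - 13² = 900 - 169 = 731
b = 2 × 30 × 13 = 780
c = 30² + 13² = 900 + 169 = 1069
Verification: 731² + 780² = 534361 + 608400 = 1142761 = 1069² ✓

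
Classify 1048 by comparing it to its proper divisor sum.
deficient

Proper divisors of 1048: sum = 1 + 2 + 4 + 8 + 131 + 262 + 524 = 932
Since 932 < 1048, 1048 is deficient.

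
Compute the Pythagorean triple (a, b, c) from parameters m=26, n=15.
(451, 780, 901)

Euclid's formula: a = m² - n², b = 2mn, c = m² + n²
m = 26, n = 15
a = 26² - 15² = 676 - 225 = 451
b = 2 × 26 × 15 = 780
c = 26² + 15² = 676 + 225 = 901
Verification: 451² + 780² = 203401 + 608400 = 811801 = 901² ✓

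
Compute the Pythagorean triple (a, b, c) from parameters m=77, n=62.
(2085, 9548, 9773)

Euclid's formula: a = m² - n², b = 2mn, c = m² + n²
m = 77, n = 62
a = 77² - 62² = 5929 - 3844 = 2085
b = 2 × 77 × 62 = 9548
c = 77² + 62² = 5929 + 3844 = 9773
Verification: 2085² + 9548² = 4347225 + 91164304 = 95511529 = 9773² ✓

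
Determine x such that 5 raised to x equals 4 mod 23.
4

Baby-step giant-step with step n = ⌈√23⌉ = 5.
Baby steps 5^j mod 23 (j:value) for j=0..4: 0:1, 1:5, 2:2, 3:10, 4:4.
h = 4 is already in the table at j=4, so x = 4.
Check: 5^4 ≡ 4 (mod 23).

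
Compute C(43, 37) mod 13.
0

Using Lucas' theorem:
Write n=43 and k=37 in base 13:
n in base 13: [3, 4]
k in base 13: [2, 11]
C(43,37) mod 13 = ∏ C(n_i, k_i) mod 13
Digit binomials (mod 13): C(3,2) = 3; C(4,11) = 0 (k_i > n_i)
Product: 3 × 0 = 0 ≡ 0 (mod 13)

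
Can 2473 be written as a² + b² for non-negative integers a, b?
13² + 48² (a=13, b=48)

Factorization: 2473 = 2473
By Fermat: n is sum of two squares iff every prime p ≡ 3 (mod 4) appears to even power.
All primes ≡ 3 (mod 4) appear to even power.
Search a = 0, 1, 2, … for 2473 - a² a perfect square: first hit at a = 13: 2473 - 169 = 2304 = 48².
2473 = 13² + 48² = 169 + 2304 ✓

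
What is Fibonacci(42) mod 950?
46

Matrix identity: Q^n = [[F_(n+1), F_n], [F_n, F_(n-1)]] with Q = [[1,1],[1,0]].
n = 42 = 101010₂. Square-and-multiply, entries mod 950:
Q^1 = [[1,1],[1,0]]
Q^2 = (Q^1)² = [[2,1],[1,1]]
Q^5 = (Q^2)²·Q = [[8,5],[5,3]]
Q^10 = (Q^5)² = [[89,55],[55,34]]
Q^21 = (Q^10)²·Q = [[611,496],[496,115]]
Q^42 = (Q^21)² = [[887,46],[46,841]]
F_42 mod 950 = Q^42[0][1] = 46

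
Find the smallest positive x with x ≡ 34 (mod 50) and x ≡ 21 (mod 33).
384

Using Chinese Remainder Theorem:
M = 50 × 33 = 1650
M1 = 33, M2 = 50
y1 = 33^(-1) mod 50 = 47
y2 = 50^(-1) mod 33 = 2
x = (34×33×47 + 21×50×2) mod 1650 = 384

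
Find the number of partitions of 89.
49995925

p(n) counts ways to write n as a sum of positive integers (order ignored).
Euler's pentagonal recurrence: p(k) = p(k-1) + p(k-2) - p(k-5) - p(k-7) + p(k-12) + p(k-15) - ... (offsets j(3j∓1)/2, signs ++--, p(0)=1, p(<0)=0).
DP table for k = 0..88: p(0)=1, p(1)=1, p(2)=2, p(3)=3, p(4)=5, p(5)=7, p(6)=11, p(7)=15, p(8)=22, p(9)=30, p(10)=42, p(11)=56, p(12)=77, p(13)=101, p(14)=135, p(15)=176, p(16)=231, p(17)=297, p(18)=385, p(19)=490, p(20)=627, p(21)=792, p(22)=1002, p(23)=1255, p(24)=1575, p(25)=1958, p(26)=2436, p(27)=3010, p(28)=3718, p(29)=4565, p(30)=5604, p(31)=6842, p(32)=8349, p(33)=10143, p(34)=12310, p(35)=14883, p(36)=17977, p(37)=21637, p(38)=26015, p(39)=31185, p(40)=37338, p(41)=44583, p(42)=53174, p(43)=63261, p(44)=75175, p(45)=89134, p(46)=105558, p(47)=124754, p(48)=147273, p(49)=173525, p(50)=204226, p(51)=239943, p(52)=281589, p(53)=329931, p(54)=386155, p(55)=451276, p(56)=526823, p(57)=614154, p(58)=715220, p(59)=831820, p(60)=966467, p(61)=1121505, p(62)=1300156, p(63)=1505499, p(64)=1741630, p(65)=2012558, p(66)=2323520, p(67)=2679689, p(68)=3087735, p(69)=3554345, p(70)=4087968, p(71)=4697205, p(72)=5392783, p(73)=6185689, p(74)=7089500, p(75)=8118264, p(76)=9289091, p(77)=10619863, p(78)=12132164, p(79)=13848650, p(80)=15796476, p(81)=18004327, p(82)=20506255, p(83)=23338469, p(84)=26543660, p(85)=30167357, p(86)=34262962, p(87)=38887673, p(88)=44108109.
Final step: p(89) = p(88) + p(87) - p(84) - p(82) + p(77) + p(74) - p(67) - p(63) + p(54) + p(49) - p(38) - p(32) + p(19) + p(12)
= 44108109 + 38887673 - 26543660 - 20506255 + 10619863 + 7089500 - 2679689 - 1505499 + 386155 + 173525 - 26015 - 8349 + 490 + 77
= 49995925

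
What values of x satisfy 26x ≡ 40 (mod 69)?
x ≡ 44 (mod 69)

gcd(26, 69) = 1, which divides 40, so solutions exist.
Find 26^(-1) mod 69 by the extended Euclidean algorithm:
69 = 2 × 26 + 17  ⟹  17 = (1)·69 + (-2)·26
26 = 1 × 17 + 9  ⟹  9 = (-1)·69 + (3)·26
17 = 1 × 9 + 8  ⟹  8 = (2)·69 + (-5)·26
9 = 1 × 8 + 1  ⟹  1 = (-3)·69 + (8)·26
So (8)·26 ≡ 1 (mod 69), i.e. 26^(-1) ≡ 8 (mod 69).
x ≡ 8 × 40 = 320 ≡ 44 (mod 69).
Check: 26 × 44 = 1144 ≡ 40 (mod 69).
Unique solution: x ≡ 44 (mod 69)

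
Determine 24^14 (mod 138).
24

Repeated squaring. Binary of 14 = 1110.
24^1 ≡ 24 (mod 138); 24^2 ≡ 24 (mod 138); 24^4 ≡ 24 (mod 138); 24^8 ≡ 24 (mod 138)
24^14 = 24^2 × 24^4 × 24^8 ≡ 24 (mod 138)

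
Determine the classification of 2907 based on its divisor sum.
deficient

Proper divisors of 2907: sum = 1 + 3 + 9 + 17 + 19 + 51 + 57 + 153 + 171 + 323 + 969 = 1773
Since 1773 < 2907, 2907 is deficient.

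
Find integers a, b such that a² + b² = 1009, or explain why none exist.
15² + 28² (a=15, b=28)

Factorization: 1009 = 1009
By Fermat: n is sum of two squares iff every prime p ≡ 3 (mod 4) appears to even power.
All primes ≡ 3 (mod 4) appear to even power.
Search a = 0, 1, 2, … for 1009 - a² a perfect square: first hit at a = 15: 1009 - 225 = 784 = 28².
1009 = 15² + 28² = 225 + 784 ✓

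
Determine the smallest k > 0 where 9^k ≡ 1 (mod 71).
35

71 is prime, so ord(9) divides φ(71) = 70.
Divisors of 70: 1, 2, 5, 7, 10, 14, 35, 70.
Repeated squaring: 9^1 ≡ 9, 9^2 ≡ 10, 9^4 ≡ 29, 9^8 ≡ 60, 9^16 ≡ 50, 9^32 ≡ 15, 9^64 ≡ 12 (mod 71).
Test 9^d mod 71 for each divisor d in increasing order:
9^1 ≡ 9
9^2 ≡ 10
9^5 = 9^4·9^1 ≡ 48
9^7 = 9^4·9^2·9^1 ≡ 54
9^10 = 9^8·9^2 ≡ 32
9^14 = 9^8·9^4·9^2 ≡ 5
9^35 = 9^32·9^2·9^1 ≡ 1  ← first divisor giving 1
The order is 35.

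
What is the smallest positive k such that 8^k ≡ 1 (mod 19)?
6

19 is prime, so ord(8) divides φ(19) = 18.
Divisors of 18: 1, 2, 3, 6, 9, 18.
Repeated squaring: 8^1 ≡ 8, 8^2 ≡ 7, 8^4 ≡ 11, 8^8 ≡ 7, 8^16 ≡ 11 (mod 19).
Test 8^d mod 19 for each divisor d in increasing order:
8^1 ≡ 8
8^2 ≡ 7
8^3 = 8^2·8^1 ≡ 18
8^6 = 8^4·8^2 ≡ 1  ← first divisor giving 1
The order is 6.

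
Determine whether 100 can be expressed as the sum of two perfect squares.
0² + 10² (a=0, b=10)

Factorization: 100 = 2^2 × 5^2
By Fermat: n is sum of two squares iff every prime p ≡ 3 (mod 4) appears to even power.
All primes ≡ 3 (mod 4) appear to even power.
Search a = 0, 1, 2, … for 100 - a² a perfect square: first hit at a = 0: 100 - 0 = 100 = 10².
100 = 0² + 10² = 0 + 100 ✓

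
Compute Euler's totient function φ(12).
4

12 = 2^2 × 3
φ(n) = n × ∏(1 - 1/p) for each prime p dividing n
φ(12) = 12 × (1 - 1/2) × (1 - 1/3) = 4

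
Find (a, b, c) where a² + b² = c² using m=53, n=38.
(1365, 4028, 4253)

Euclid's formula: a = m² - n², b = 2mn, c = m² + n²
m = 53, n = 38
a = 53² - 38² = 2809 - 1444 = 1365
b = 2 × 53 × 38 = 4028
c = 53² + 38² = 2809 + 1444 = 4253
Verification: 1365² + 4028² = 1863225 + 16224784 = 18088009 = 4253² ✓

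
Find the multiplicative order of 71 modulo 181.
60

181 is prime, so ord(71) divides φ(181) = 180.
Divisors of 180: 1, 2, 3, 4, 5, 6, 9, 10, 12, 15, 18, 20, 30, 36, 45, 60, 90, 180.
Repeated squaring: 71^1 ≡ 71, 71^2 ≡ 154, 71^4 ≡ 5, 71^8 ≡ 25, 71^16 ≡ 82, 71^32 ≡ 27, 71^64 ≡ 5, 71^128 ≡ 25 (mod 181).
Test 71^d mod 181 for each divisor d in increasing order:
71^1 ≡ 71
71^2 ≡ 154
71^3 = 71^2·71^1 ≡ 74
71^4 ≡ 5
71^5 = 71^4·71^1 ≡ 174
71^6 = 71^4·71^2 ≡ 46
71^9 = 71^8·71^1 ≡ 146
71^10 = 71^8·71^2 ≡ 49
71^12 = 71^8·71^4 ≡ 125
71^15 = 71^8·71^4·71^2·71^1 ≡ 19
71^18 = 71^16·71^2 ≡ 139
71^20 = 71^16·71^4 ≡ 48
71^30 = 71^16·71^8·71^4·71^2 ≡ 180
71^36 = 71^32·71^4 ≡ 135
71^45 = 71^32·71^8·71^4·71^1 ≡ 162
71^60 = 71^32·71^16·71^8·71^4 ≡ 1  ← first divisor giving 1
The order is 60.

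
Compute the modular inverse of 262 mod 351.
280

gcd(262, 351) = 1, so the inverse exists.
Extended Euclidean algorithm on (351, 262):
351 = 1 × 262 + 89  ⟹  89 = (1)·351 + (-1)·262
262 = 2 × 89 + 84  ⟹  84 = (-2)·351 + (3)·262
89 = 1 × 84 + 5  ⟹  5 = (3)·351 + (-4)·262
84 = 16 × 5 + 4  ⟹  4 = (-50)·351 + (67)·262
5 = 1 × 4 + 1  ⟹  1 = (53)·351 + (-71)·262
So (-71)·262 ≡ 1 (mod 351), i.e. 262^(-1) ≡ -71 ≡ 280 (mod 351).
Check: 262 × 280 = 73360 ≡ 1 (mod 351)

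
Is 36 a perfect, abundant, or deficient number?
abundant

Proper divisors of 36: sum = 1 + 2 + 3 + 4 + 6 + 9 + 12 + 18 = 55
Since 55 > 36, 36 is abundant.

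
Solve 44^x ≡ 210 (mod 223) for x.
156

Baby-step giant-step with step n = ⌈√223⌉ = 15.
Baby steps 44^j mod 223 (j:value) for j=0..14: 0:1, 1:44, 2:152, 3:221, 4:135, 5:142, 6:4, 7:176, 8:162, 9:215, 10:94, 11:122, 12:16, 13:35, 14:202.
Giant-step multiplier: 44^(-15) ≡ 44^(222-15) = 44^207 ≡ 216 (mod 223).
Giant steps γ_i = 210·216^i mod 223: γ_0=210, γ_1=91, γ_2=32, γ_3=222, γ_4=7, γ_5=174, γ_6=120, γ_7=52, γ_8=82, γ_9=95, γ_10=4 (in table at j=6).
x = i·n + j = 10·15 + 6 = 156.
Check: 44^156 ≡ 210 (mod 223).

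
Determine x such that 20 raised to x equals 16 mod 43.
12

Baby-step giant-step with step n = ⌈√43⌉ = 7.
Baby steps 20^j mod 43 (j:value) for j=0..6: 0:1, 1:20, 2:13, 3:2, 4:40, 5:26, 6:4.
Giant-step multiplier: 20^(-7) ≡ 20^(42-7) = 20^35 ≡ 7 (mod 43).
Giant steps γ_i = 16·7^i mod 43: γ_0=16, γ_1=26 (in table at j=5).
x = i·n + j = 1·7 + 5 = 12.
Check: 20^12 ≡ 16 (mod 43).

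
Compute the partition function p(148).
33549419497

p(n) counts ways to write n as a sum of positive integers (order ignored).
Euler's pentagonal recurrence: p(k) = p(k-1) + p(k-2) - p(k-5) - p(k-7) + p(k-12) + p(k-15) - ... (offsets j(3j∓1)/2, signs ++--, p(0)=1, p(<0)=0).
DP table for k = 0..147: p(0)=1, p(1)=1, p(2)=2, p(3)=3, p(4)=5, p(5)=7, p(6)=11, p(7)=15, p(8)=22, p(9)=30, p(10)=42, p(11)=56, p(12)=77, p(13)=101, p(14)=135, p(15)=176, p(16)=231, p(17)=297, p(18)=385, p(19)=490, p(20)=627, p(21)=792, p(22)=1002, p(23)=1255, p(24)=1575, p(25)=1958, p(26)=2436, p(27)=3010, p(28)=3718, p(29)=4565, p(30)=5604, p(31)=6842, p(32)=8349, p(33)=10143, p(34)=12310, p(35)=14883, p(36)=17977, p(37)=21637, p(38)=26015, p(39)=31185, p(40)=37338, p(41)=44583, p(42)=53174, p(43)=63261, p(44)=75175, p(45)=89134, p(46)=105558, p(47)=124754, p(48)=147273, p(49)=173525, p(50)=204226, p(51)=239943, p(52)=281589, p(53)=329931, p(54)=386155, p(55)=451276, p(56)=526823, p(57)=614154, p(58)=715220, p(59)=831820, p(60)=966467, p(61)=1121505, p(62)=1300156, p(63)=1505499, p(64)=1741630, p(65)=2012558, p(66)=2323520, p(67)=2679689, p(68)=3087735, p(69)=3554345, p(70)=4087968, p(71)=4697205, p(72)=5392783, p(73)=6185689, p(74)=7089500, p(75)=8118264, p(76)=9289091, p(77)=10619863, p(78)=12132164, p(79)=13848650, p(80)=15796476, p(81)=18004327, p(82)=20506255, p(83)=23338469, p(84)=26543660, p(85)=30167357, p(86)=34262962, p(87)=38887673, p(88)=44108109, p(89)=49995925, p(90)=56634173, p(91)=64112359, p(92)=72533807, p(93)=82010177, p(94)=92669720, p(95)=104651419, p(96)=118114304, p(97)=133230930, p(98)=150198136, p(99)=169229875, p(100)=190569292, p(101)=214481126, p(102)=241265379, p(103)=271248950, p(104)=304801365, p(105)=342325709, p(106)=384276336, p(107)=431149389, p(108)=483502844, p(109)=541946240, p(110)=607163746, p(111)=679903203, p(112)=761002156, p(113)=851376628, p(114)=952050665, p(115)=1064144451, p(116)=1188908248, p(117)=1327710076, p(118)=1482074143, p(119)=1653668665, p(120)=1844349560, p(121)=2056148051, p(122)=2291320912, p(123)=2552338241, p(124)=2841940500, p(125)=3163127352, p(126)=3519222692, p(127)=3913864295, p(128)=4351078600, p(129)=4835271870, p(130)=5371315400, p(131)=5964539504, p(132)=6620830889, p(133)=7346629512, p(134)=8149040695, p(135)=9035836076, p(136)=10015581680, p(137)=11097645016, p(138)=12292341831, p(139)=13610949895, p(140)=15065878135, p(141)=16670689208, p(142)=18440293320, p(143)=20390982757, p(144)=22540654445, p(145)=24908858009, p(146)=27517052599, p(147)=30388671978.
Final step: p(148) = p(147) + p(146) - p(143) - p(141) + p(136) + p(133) - p(126) - p(122) + p(113) + p(108) - p(97) - p(91) + p(78) + p(71) - p(56) - p(48) + p(31) + p(22) - p(3)
= 30388671978 + 27517052599 - 20390982757 - 16670689208 + 10015581680 + 7346629512 - 3519222692 - 2291320912 + 851376628 + 483502844 - 133230930 - 64112359 + 12132164 + 4697205 - 526823 - 147273 + 6842 + 1002 - 3
= 33549419497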